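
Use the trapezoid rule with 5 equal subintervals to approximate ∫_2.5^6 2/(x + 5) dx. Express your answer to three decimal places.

Δx = (6 − 2.5)/5 = 0.7.
f(2.5) = 4/15, f(3.2) = 10/41, f(3.9) = 20/89, f(4.6) = 5/24, f(5.3) = 20/103, f(6) = 2/11.
T_5 = (Δx/2)·[f(x_0) + 2f(x_1) + ... + 2f(x_{4}) + f(x_5)].
Sum ≈ 0.767.

0.767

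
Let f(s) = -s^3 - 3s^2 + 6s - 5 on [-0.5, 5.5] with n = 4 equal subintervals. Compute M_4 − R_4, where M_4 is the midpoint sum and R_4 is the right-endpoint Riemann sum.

200.8125

M_4 = -323.4375.
R_4 = -524.25.
M_4 − R_4 = 200.8125.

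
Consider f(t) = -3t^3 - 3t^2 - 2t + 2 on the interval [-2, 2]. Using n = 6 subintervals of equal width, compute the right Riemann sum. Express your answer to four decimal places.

Δt = (2 − (-2))/6 = 2/3.
Right endpoints: -4/3, -2/3, 0, 2/3, 4/3, 2.
f(-4/3) = 58/9, f(-2/3) = 26/9, f(0) = 2, f(2/3) = -14/9, f(4/3) = -118/9, f(2) = -38.
Sum = Δt · [f(-4/3) + f(-2/3) + f(0) + ...].
Sum ≈ -27.5556.

-27.5556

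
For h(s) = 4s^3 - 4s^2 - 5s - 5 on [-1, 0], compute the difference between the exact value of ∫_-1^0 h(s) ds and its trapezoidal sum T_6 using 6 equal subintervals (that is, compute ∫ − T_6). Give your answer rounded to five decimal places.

Exact integral: ∫_-1^0 h(s) ds ≈ -4.8333333.
T_6 ≈ -4.8796296.
Error ≈ -4.8333333 − (-4.8796296) ≈ 0.04630.

0.04630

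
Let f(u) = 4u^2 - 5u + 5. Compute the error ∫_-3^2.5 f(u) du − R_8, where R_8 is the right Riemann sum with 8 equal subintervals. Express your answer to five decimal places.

Exact integral: ∫_-3^2.5 f(u) du ≈ 91.2083333.
R_8 = 79.70703125.
Error ≈ 91.2083333 − 79.70703125 ≈ 11.50130.

11.50130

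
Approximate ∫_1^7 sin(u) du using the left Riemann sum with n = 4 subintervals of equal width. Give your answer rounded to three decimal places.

-0.034

Δu = (7 − 1)/4 = 1.5.
Left endpoints: 1, 2.5, 4, 5.5.
f(1) ≈ 0.841, f(2.5) ≈ 0.598, f(4) ≈ -0.757, f(5.5) ≈ -0.706.
Sum = Δu · [f(1) + f(2.5) + f(4) + f(5.5)].
Sum ≈ -0.034.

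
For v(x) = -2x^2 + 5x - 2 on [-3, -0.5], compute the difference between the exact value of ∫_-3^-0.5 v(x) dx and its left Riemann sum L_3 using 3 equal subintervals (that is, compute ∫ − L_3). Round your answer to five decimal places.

Exact integral: ∫_-3^-0.5 v(x) dx ≈ -44.7916667.
L_3 ≈ -57.8703704.
Error ≈ -44.7916667 − (-57.8703704) ≈ 13.07870.

13.07870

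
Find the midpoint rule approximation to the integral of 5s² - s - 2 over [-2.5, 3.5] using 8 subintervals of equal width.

81.09375

Δs = (3.5 − (-2.5))/8 = 0.75.
Midpoints: -2.125, -1.375, -0.625, 0.125, 0.875, 1.625, 2.375, 3.125.
f(-2.125) = 22.703125, f(-1.375) = 8.828125, f(-0.625) = 0.578125, f(0.125) = -2.046875, f(0.875) = 0.953125, f(1.625) = 9.578125, f(2.375) = 23.828125, f(3.125) = 43.703125.
Sum = Δs · [f(-2.125) + f(-1.375) + f(-0.625) + ...].
Sum = 81.09375.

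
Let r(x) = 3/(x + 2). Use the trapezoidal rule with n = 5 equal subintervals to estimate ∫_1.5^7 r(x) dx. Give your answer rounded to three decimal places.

2.854

Δx = (7 − 1.5)/5 = 1.1.
r(1.5) = 6/7, r(2.6) = 15/23, r(3.7) = 10/19, r(4.8) = 15/34, r(5.9) = 30/79, r(7) = 1/3.
T_5 = (Δx/2)·[r(x_0) + 2r(x_1) + ... + 2r(x_{4}) + r(x_5)].
Sum ≈ 2.854.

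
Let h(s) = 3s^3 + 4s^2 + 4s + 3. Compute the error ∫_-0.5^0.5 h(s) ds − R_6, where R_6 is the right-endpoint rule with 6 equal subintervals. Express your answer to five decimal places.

-0.41435

Exact integral: ∫_-0.5^0.5 h(s) ds ≈ 3.3333333.
R_6 ≈ 3.7476852.
Error ≈ 3.3333333 − 3.7476852 ≈ -0.41435.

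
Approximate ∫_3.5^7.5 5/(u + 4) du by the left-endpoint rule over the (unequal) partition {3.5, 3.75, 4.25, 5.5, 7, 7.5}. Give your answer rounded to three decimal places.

2.264

Subinterval widths: 0.25, 0.5, 1.25, 1.5, 0.5.
Left endpoints: 3.5, 3.75, 4.25, 5.5, 7.
f(3.5) = 2/3, f(3.75) = 20/31, f(4.25) = 20/33, f(5.5) = 10/19, f(7) = 5/11.
Sum = Σ Δu_i · f(u_i).
Sum ≈ 2.264.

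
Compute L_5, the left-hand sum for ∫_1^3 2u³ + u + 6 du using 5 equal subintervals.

Δu = (3 − 1)/5 = 0.4.
Left endpoints: 1, 1.4, 1.8, 2.2, 2.6.
f(1) = 9, f(1.4) = 12.888, f(1.8) = 19.464, f(2.2) = 29.496, f(2.6) = 43.752.
Sum = Δu · [f(1) + f(1.4) + f(1.8) + f(2.2) + f(2.6)].
Sum = 45.84.

45.84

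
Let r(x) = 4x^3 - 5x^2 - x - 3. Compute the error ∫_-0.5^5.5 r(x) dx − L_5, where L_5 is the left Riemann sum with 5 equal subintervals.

Exact integral: ∫_-0.5^5.5 r(x) dx = 604.5.
L_5 = 334.5.
Error = 604.5 − 334.5 = 270.

270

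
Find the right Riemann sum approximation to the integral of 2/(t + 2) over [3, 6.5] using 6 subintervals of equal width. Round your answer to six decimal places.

1.014698

Δt = (6.5 − 3)/6 = 7/12.
Right endpoints: 43/12, 25/6, 4.75, 16/3, 71/12, 6.5.
f(43/12) = 24/67, f(25/6) = 12/37, f(4.75) = 8/27, f(16/3) = 3/11, f(71/12) = 24/95, f(6.5) = 4/17.
Sum = Δt · [f(43/12) + f(25/6) + f(4.75) + ...].
Sum ≈ 1.014698.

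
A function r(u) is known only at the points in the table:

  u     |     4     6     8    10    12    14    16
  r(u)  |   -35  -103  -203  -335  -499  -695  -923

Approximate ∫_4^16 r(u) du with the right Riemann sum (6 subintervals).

Δu = 2.
Sum = 2·[(-103) + (-203) + (-335) + (-499) + (-695) + (-923)] = -5516.

-5516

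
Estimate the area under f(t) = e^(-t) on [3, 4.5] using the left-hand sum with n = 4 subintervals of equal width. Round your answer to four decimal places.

0.0464

Δt = (4.5 − 3)/4 = 0.375.
Left endpoints: 3, 3.375, 3.75, 4.125.
f(3) ≈ 0.0498, f(3.375) ≈ 0.0342, f(3.75) ≈ 0.0235, f(4.125) ≈ 0.0162.
Sum = Δt · [f(3) + f(3.375) + f(3.75) + f(4.125)].
Sum ≈ 0.0464.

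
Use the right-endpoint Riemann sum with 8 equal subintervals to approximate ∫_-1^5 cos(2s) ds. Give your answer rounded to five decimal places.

-0.01156

Δs = (5 − (-1))/8 = 0.75.
Right endpoints: -0.25, 0.5, 1.25, 2, 2.75, 3.5, 4.25, 5.
f(-0.25) ≈ 0.87758, f(0.5) ≈ 0.54030, f(1.25) ≈ -0.80114, f(2) ≈ -0.65364, f(2.75) ≈ 0.70867, f(3.5) ≈ 0.75390, f(4.25) ≈ -0.60201, f(5) ≈ -0.83907.
Sum = Δs · [f(-0.25) + f(0.5) + f(1.25) + ...].
Sum ≈ -0.01156.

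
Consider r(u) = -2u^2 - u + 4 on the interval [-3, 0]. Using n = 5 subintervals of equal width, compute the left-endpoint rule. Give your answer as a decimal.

-6.36

Δu = (0 − (-3))/5 = 0.6.
Left endpoints: -3, -2.4, -1.8, -1.2, -0.6.
r(-3) = -11, r(-2.4) = -5.12, r(-1.8) = -0.68, r(-1.2) = 2.32, r(-0.6) = 3.88.
Sum = Δu · [r(-3) + r(-2.4) + r(-1.8) + r(-1.2) + r(-0.6)].
Sum = -6.36.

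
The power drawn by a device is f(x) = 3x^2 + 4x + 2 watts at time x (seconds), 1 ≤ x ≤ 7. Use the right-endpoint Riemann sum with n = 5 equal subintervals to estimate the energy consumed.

555.12

Δx = (7 − 1)/5 = 1.2.
Right endpoints: 2.2, 3.4, 4.6, 5.8, 7.
f(2.2) = 25.32, f(3.4) = 50.28, f(4.6) = 83.88, f(5.8) = 126.12, f(7) = 177.
Sum = Δx · [f(2.2) + f(3.4) + f(4.6) + f(5.8) + f(7)].
Sum = 555.12.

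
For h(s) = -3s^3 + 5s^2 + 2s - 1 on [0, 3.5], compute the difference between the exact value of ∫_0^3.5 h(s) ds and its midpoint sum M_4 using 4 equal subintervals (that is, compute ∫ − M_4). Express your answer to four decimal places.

Exact integral: ∫_0^3.5 h(s) ds ≈ -32.338542.
M_4 ≈ -29.937988.
Error ≈ -32.338542 − (-29.937988) ≈ -2.4006.

-2.4006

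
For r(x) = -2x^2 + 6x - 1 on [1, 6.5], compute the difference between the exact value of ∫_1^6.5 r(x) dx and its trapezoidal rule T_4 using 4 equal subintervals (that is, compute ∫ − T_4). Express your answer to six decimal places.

3.466146

Exact integral: ∫_1^6.5 r(x) dx ≈ -64.16666667.
T_4 = -67.6328125.
Error ≈ -64.16666667 − (-67.6328125) ≈ 3.466146.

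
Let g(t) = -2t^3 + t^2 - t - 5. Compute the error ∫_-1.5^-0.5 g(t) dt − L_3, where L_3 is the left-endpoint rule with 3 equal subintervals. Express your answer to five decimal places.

-1.71296

Exact integral: ∫_-1.5^-0.5 g(t) dt ≈ -0.4166667.
L_3 ≈ 1.2962963.
Error ≈ -0.4166667 − 1.2962963 ≈ -1.71296.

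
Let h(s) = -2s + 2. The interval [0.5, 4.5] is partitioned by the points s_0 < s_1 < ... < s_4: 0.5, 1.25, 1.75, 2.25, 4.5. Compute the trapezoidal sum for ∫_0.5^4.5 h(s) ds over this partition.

Subinterval widths: 0.75, 0.5, 0.5, 2.25.
h(0.5) = 1, h(1.25) = -0.5, h(1.75) = -1.5, h(2.25) = -2.5, h(4.5) = -7.
On each subinterval the trapezoid contributes (Δs_i/2)·[h(s_{i-1}) + h(s_i)].
Sum = -12.

-12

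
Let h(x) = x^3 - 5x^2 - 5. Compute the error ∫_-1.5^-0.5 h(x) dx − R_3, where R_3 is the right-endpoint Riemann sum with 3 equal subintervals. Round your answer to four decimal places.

Exact integral: ∫_-1.5^-0.5 h(x) dx ≈ -11.666667.
R_3 ≈ -9.606481.
Error ≈ -11.666667 − (-9.606481) ≈ -2.0602.

-2.0602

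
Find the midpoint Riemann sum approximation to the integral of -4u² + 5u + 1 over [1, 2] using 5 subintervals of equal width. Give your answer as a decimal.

Δu = (2 − 1)/5 = 0.2.
Midpoints: 1.1, 1.3, 1.5, 1.7, 1.9.
f(1.1) = 1.66, f(1.3) = 0.74, f(1.5) = -0.5, f(1.7) = -2.06, f(1.9) = -3.94.
Sum = Δu · [f(1.1) + f(1.3) + f(1.5) + f(1.7) + f(1.9)].
Sum = -0.82.

-0.82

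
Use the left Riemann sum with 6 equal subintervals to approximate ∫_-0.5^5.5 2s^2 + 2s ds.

Δs = (5.5 − (-0.5))/6 = 1.
Left endpoints: -0.5, 0.5, 1.5, 2.5, 3.5, 4.5.
f(-0.5) = -0.5, f(0.5) = 1.5, f(1.5) = 7.5, f(2.5) = 17.5, f(3.5) = 31.5, f(4.5) = 49.5.
Sum = Δs · [f(-0.5) + f(0.5) + f(1.5) + ...].
Sum = 107.

107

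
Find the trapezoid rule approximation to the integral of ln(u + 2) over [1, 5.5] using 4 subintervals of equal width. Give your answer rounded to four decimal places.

Δu = (5.5 − 1)/4 = 1.125.
f(1) ≈ 1.0986, f(2.125) ≈ 1.4171, f(3.25) ≈ 1.6582, f(4.375) ≈ 1.8524, f(5.5) ≈ 2.0149.
T_4 = (Δu/2)·[f(u_0) + 2f(u_1) + 2f(u_2) + 2f(u_3) + f(u_4)].
Sum ≈ 7.2950.

7.2950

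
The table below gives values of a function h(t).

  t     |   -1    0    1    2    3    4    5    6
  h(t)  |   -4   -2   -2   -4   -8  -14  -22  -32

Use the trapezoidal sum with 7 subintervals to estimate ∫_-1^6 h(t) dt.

Δt = 1.
T_7 = (1/2)·[(-4) + 2·(-2) + 2·(-2) + 2·(-4) + 2·(-8) + 2·(-14) + 2·(-22) + (-32)] = -70.

-70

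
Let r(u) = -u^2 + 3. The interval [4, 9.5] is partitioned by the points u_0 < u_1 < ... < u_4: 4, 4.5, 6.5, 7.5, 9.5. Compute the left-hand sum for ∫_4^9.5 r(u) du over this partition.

Subinterval widths: 0.5, 2, 1, 2.
Left endpoints: 4, 4.5, 6.5, 7.5.
r(4) = -13, r(4.5) = -17.25, r(6.5) = -39.25, r(7.5) = -53.25.
Sum = Σ Δu_i · r(u_i).
Sum = -186.75.

-186.75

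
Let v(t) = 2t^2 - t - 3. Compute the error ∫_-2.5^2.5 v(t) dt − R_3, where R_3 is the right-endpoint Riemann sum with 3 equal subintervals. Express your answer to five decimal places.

Exact integral: ∫_-2.5^2.5 v(t) dt ≈ 5.8333333.
R_3 ≈ 6.2962963.
Error ≈ 5.8333333 − 6.2962963 ≈ -0.46296.

-0.46296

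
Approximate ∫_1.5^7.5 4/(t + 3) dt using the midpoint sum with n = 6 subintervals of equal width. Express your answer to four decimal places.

Δt = (7.5 − 1.5)/6 = 1.
Midpoints: 2, 3, 4, 5, 6, 7.
f(2) = 0.8, f(3) = 2/3, f(4) = 4/7, f(5) = 0.5, f(6) = 4/9, f(7) = 0.4.
Sum = Δt · [f(2) + f(3) + f(4) + ...].
Sum ≈ 3.3825.

3.3825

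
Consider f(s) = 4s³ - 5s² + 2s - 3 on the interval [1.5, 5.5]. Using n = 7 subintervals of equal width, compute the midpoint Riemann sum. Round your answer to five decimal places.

650.30612

Δs = (5.5 − 1.5)/7 = 4/7.
Midpoints: 25/14, 33/14, 41/14, 3.5, 57/14, 65/14, 73/14.
f(25/14) = 10159/1372, f(33/14) = 36111/1372, f(41/14) = 82927/1372, f(3.5) = 114.25, f(57/14) = 263727/1372, f(65/14) = 409999/1372, f(73/14) = 601711/1372.
Sum = Δs · [f(25/14) + f(33/14) + f(41/14) + ...].
Sum ≈ 650.30612.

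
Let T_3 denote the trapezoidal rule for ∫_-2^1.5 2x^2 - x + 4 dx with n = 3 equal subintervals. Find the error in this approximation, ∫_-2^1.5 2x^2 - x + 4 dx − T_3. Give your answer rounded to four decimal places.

Exact integral: ∫_-2^1.5 f(x) dx ≈ 22.458333.
T_3 ≈ 24.046296.
Error ≈ 22.458333 − 24.046296 ≈ -1.5880.

-1.5880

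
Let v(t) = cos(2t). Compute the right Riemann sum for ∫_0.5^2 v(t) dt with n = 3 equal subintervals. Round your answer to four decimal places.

-1.0299

Δt = (2 − 0.5)/3 = 0.5.
Right endpoints: 1, 1.5, 2.
v(1) ≈ -0.4161, v(1.5) ≈ -0.9900, v(2) ≈ -0.6536.
Sum = Δt · [v(1) + v(1.5) + v(2)].
Sum ≈ -1.0299.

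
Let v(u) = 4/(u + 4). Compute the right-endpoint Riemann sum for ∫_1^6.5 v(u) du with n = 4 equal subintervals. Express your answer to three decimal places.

Δu = (6.5 − 1)/4 = 1.375.
Right endpoints: 2.375, 3.75, 5.125, 6.5.
v(2.375) = 32/51, v(3.75) = 16/31, v(5.125) = 32/73, v(6.5) = 8/21.
Sum = Δu · [v(2.375) + v(3.75) + v(5.125) + v(6.5)].
Sum ≈ 2.699.

2.699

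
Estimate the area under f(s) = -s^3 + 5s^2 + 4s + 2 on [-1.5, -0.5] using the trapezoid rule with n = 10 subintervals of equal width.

Δs = (-0.5 − (-1.5))/10 = 0.1.
f(-1.5) = 10.625, f(-1.4) = 8.944, f(-1.3) = 7.447, f(-1.2) = 6.128, f(-1.1) = 4.981, f(-1) = 4, f(-0.9) = 3.179, f(-0.8) = 2.512, f(-0.7) = 1.993, f(-0.6) = 1.616, f(-0.5) = 1.375.
T_10 = (Δs/2)·[f(s_0) + 2f(s_1) + ... + 2f(s_{9}) + f(s_10)].
Sum = 4.68.

4.68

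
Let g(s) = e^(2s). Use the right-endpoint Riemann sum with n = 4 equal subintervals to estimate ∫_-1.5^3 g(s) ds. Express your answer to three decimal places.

507.267

Δs = (3 − (-1.5))/4 = 1.125.
Right endpoints: -0.375, 0.75, 1.875, 3.
g(-0.375) ≈ 0.472, g(0.75) ≈ 4.482, g(1.875) ≈ 42.521, g(3) ≈ 403.429.
Sum = Δs · [g(-0.375) + g(0.75) + g(1.875) + g(3)].
Sum ≈ 507.267.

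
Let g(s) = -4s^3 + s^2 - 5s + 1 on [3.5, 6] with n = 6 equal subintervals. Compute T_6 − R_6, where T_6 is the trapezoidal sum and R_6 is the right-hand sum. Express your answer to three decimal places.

141.927

T_6 ≈ -1149.15509.
R_6 ≈ -1291.08218.
T_6 − R_6 ≈ 141.927.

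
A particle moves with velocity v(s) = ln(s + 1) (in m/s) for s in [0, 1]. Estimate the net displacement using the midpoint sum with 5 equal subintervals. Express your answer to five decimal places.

Δs = (1 − 0)/5 = 0.2.
Midpoints: 0.1, 0.3, 0.5, 0.7, 0.9.
v(0.1) ≈ 0.09531, v(0.3) ≈ 0.26236, v(0.5) ≈ 0.40547, v(0.7) ≈ 0.53063, v(0.9) ≈ 0.64185.
Sum = Δs · [v(0.1) + v(0.3) + v(0.5) + v(0.7) + v(0.9)].
Sum ≈ 0.38712.

0.38712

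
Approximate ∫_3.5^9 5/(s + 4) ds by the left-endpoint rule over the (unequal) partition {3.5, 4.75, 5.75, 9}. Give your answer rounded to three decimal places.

3.071

Subinterval widths: 1.25, 1, 3.25.
Left endpoints: 3.5, 4.75, 5.75.
f(3.5) = 2/3, f(4.75) = 4/7, f(5.75) = 20/39.
Sum = Σ Δs_i · f(s_i).
Sum ≈ 3.071.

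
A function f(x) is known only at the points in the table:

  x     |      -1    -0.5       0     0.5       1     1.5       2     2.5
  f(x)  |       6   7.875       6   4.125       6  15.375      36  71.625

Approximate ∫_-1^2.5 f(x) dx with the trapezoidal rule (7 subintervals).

Δx = 0.5.
T_7 = (0.5/2)·[6 + 2·7.875 + 2·6 + 2·4.125 + 2·6 + 2·15.375 + 2·36 + 71.625] = 57.09375.

57.09375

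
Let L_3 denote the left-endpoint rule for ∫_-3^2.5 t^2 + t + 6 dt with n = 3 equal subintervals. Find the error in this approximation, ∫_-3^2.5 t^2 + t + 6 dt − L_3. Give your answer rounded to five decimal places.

Exact integral: ∫_-3^2.5 f(t) dt ≈ 45.8333333.
L_3 ≈ 46.3935185.
Error ≈ 45.8333333 − 46.3935185 ≈ -0.56019.

-0.56019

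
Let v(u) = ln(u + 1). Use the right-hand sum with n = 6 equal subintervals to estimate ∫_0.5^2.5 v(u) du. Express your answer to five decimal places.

1.91417

Δu = (2.5 − 0.5)/6 = 1/3.
Right endpoints: 5/6, 7/6, 1.5, 11/6, 13/6, 2.5.
v(5/6) ≈ 0.60614, v(7/6) ≈ 0.77319, v(1.5) ≈ 0.91629, v(11/6) ≈ 1.04145, v(13/6) ≈ 1.15268, v(2.5) ≈ 1.25276.
Sum = Δu · [v(5/6) + v(7/6) + v(1.5) + ...].
Sum ≈ 1.91417.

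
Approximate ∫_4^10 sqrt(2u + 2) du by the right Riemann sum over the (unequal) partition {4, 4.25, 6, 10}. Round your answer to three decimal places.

Subinterval widths: 0.25, 1.75, 4.
Right endpoints: 4.25, 6, 10.
f(4.25) ≈ 3.240, f(6) ≈ 3.742, f(10) ≈ 4.690.
Sum = Σ Δu_i · f(u_i).
Sum ≈ 26.120.

26.120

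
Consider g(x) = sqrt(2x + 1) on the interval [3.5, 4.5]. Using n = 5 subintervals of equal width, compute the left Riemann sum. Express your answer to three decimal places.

Δx = (4.5 − 3.5)/5 = 0.2.
Left endpoints: 3.5, 3.7, 3.9, 4.1, 4.3.
g(3.5) ≈ 2.828, g(3.7) ≈ 2.898, g(3.9) ≈ 2.966, g(4.1) ≈ 3.033, g(4.3) ≈ 3.098.
Sum = Δx · [g(3.5) + g(3.7) + g(3.9) + g(4.1) + g(4.3)].
Sum ≈ 2.965.

2.965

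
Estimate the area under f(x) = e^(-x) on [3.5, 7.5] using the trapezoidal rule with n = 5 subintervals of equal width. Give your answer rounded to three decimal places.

0.031

Δx = (7.5 − 3.5)/5 = 0.8.
f(3.5) ≈ 0.030, f(4.3) ≈ 0.014, f(5.1) ≈ 0.006, f(5.9) ≈ 0.003, f(6.7) ≈ 0.001, f(7.5) ≈ 0.001.
T_5 = (Δx/2)·[f(x_0) + 2f(x_1) + ... + 2f(x_{4}) + f(x_5)].
Sum ≈ 0.031.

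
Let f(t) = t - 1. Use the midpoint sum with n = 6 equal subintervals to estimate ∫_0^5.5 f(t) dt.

9.625

Δt = (5.5 − 0)/6 = 11/12.
Midpoints: 11/24, 1.375, 55/24, 77/24, 4.125, 121/24.
f(11/24) = -13/24, f(1.375) = 0.375, f(55/24) = 31/24, f(77/24) = 53/24, f(4.125) = 3.125, f(121/24) = 97/24.
Sum = Δt · [f(11/24) + f(1.375) + f(55/24) + ...].
Sum = 9.625.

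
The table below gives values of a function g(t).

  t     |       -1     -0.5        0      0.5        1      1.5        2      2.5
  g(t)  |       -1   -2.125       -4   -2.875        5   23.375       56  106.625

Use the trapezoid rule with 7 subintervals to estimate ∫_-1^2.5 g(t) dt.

Δt = 0.5.
T_7 = (0.5/2)·[(-1) + 2·(-2.125) + 2·(-4) + 2·(-2.875) + 2·5 + 2·23.375 + 2·56 + 106.625] = 64.09375.

64.09375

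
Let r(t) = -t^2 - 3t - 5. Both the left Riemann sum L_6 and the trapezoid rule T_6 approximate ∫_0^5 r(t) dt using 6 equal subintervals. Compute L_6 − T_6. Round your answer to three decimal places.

L_6 ≈ -88.07870.
T_6 ≈ -104.74537.
L_6 − T_6 ≈ 16.667.

16.667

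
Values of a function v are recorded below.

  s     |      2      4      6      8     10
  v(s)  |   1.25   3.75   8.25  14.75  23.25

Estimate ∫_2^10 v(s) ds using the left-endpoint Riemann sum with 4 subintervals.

Δs = 2.
Sum = 2·[1.25 + 3.75 + 8.25 + 14.75] = 56.

56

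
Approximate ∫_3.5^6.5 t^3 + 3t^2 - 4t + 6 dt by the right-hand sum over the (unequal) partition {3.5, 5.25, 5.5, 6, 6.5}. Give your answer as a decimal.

Subinterval widths: 1.75, 0.25, 0.5, 0.5.
Right endpoints: 5.25, 5.5, 6, 6.5.
f(5.25) = 212.390625, f(5.5) = 241.125, f(6) = 306, f(6.5) = 381.375.
Sum = Σ Δt_i · f(t_i).
Sum = 775.65234375.

775.65234375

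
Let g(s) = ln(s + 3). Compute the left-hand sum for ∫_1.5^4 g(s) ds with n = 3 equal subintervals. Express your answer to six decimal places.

Δs = (4 − 1.5)/3 = 5/6.
Left endpoints: 1.5, 7/3, 19/6.
g(1.5) ≈ 1.504077, g(7/3) ≈ 1.673976, g(19/6) ≈ 1.819158.
Sum = Δs · [g(1.5) + g(7/3) + g(19/6)].
Sum ≈ 4.164344.

4.164344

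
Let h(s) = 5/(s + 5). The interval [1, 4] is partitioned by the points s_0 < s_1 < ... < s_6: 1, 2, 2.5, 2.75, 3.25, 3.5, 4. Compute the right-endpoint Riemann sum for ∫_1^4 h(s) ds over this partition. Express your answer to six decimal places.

1.936776

Subinterval widths: 1, 0.5, 0.25, 0.5, 0.25, 0.5.
Right endpoints: 2, 2.5, 2.75, 3.25, 3.5, 4.
h(2) = 5/7, h(2.5) = 2/3, h(2.75) = 20/31, h(3.25) = 20/33, h(3.5) = 10/17, h(4) = 5/9.
Sum = Σ Δs_i · h(s_i).
Sum ≈ 1.936776.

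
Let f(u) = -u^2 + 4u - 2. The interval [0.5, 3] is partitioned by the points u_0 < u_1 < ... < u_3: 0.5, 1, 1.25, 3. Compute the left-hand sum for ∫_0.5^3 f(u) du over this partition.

2.640625

Subinterval widths: 0.5, 0.25, 1.75.
Left endpoints: 0.5, 1, 1.25.
f(0.5) = -0.25, f(1) = 1, f(1.25) = 1.4375.
Sum = Σ Δu_i · f(u_i).
Sum = 2.640625.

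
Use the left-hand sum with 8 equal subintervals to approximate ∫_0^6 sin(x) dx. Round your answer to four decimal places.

Δx = (6 − 0)/8 = 0.75.
Left endpoints: 0, 0.75, 1.5, 2.25, 3, 3.75, 4.5, 5.25.
f(0) ≈ 0.0000, f(0.75) ≈ 0.6816, f(1.5) ≈ 0.9975, f(2.25) ≈ 0.7781, f(3) ≈ 0.1411, f(3.75) ≈ -0.5716, f(4.5) ≈ -0.9775, f(5.25) ≈ -0.8589.
Sum = Δx · [f(0) + f(0.75) + f(1.5) + ...].
Sum ≈ 0.1427.

0.1427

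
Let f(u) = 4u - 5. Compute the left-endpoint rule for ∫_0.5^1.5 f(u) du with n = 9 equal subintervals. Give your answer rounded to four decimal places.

Δu = (1.5 − 0.5)/9 = 1/9.
Left endpoints: 0.5, 11/18, 13/18, 5/6, 17/18, 19/18, 7/6, 23/18, 25/18.
f(0.5) = -3, f(11/18) = -23/9, f(13/18) = -19/9, f(5/6) = -5/3, f(17/18) = -11/9, f(19/18) = -7/9, f(7/6) = -1/3, f(23/18) = 1/9, f(25/18) = 5/9.
Sum = Δu · [f(0.5) + f(11/18) + f(13/18) + ...].
Sum ≈ -1.2222.

-1.2222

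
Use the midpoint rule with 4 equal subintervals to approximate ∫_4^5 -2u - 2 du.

-11

Δu = (5 − 4)/4 = 0.25.
Midpoints: 4.125, 4.375, 4.625, 4.875.
f(4.125) = -10.25, f(4.375) = -10.75, f(4.625) = -11.25, f(4.875) = -11.75.
Sum = Δu · [f(4.125) + f(4.375) + f(4.625) + f(4.875)].
Sum = -11.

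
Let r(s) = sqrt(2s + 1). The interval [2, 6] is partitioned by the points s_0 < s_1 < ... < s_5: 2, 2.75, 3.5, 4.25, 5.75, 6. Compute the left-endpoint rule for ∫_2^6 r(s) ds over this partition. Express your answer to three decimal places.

Subinterval widths: 0.75, 0.75, 0.75, 1.5, 0.25.
Left endpoints: 2, 2.75, 3.5, 4.25, 5.75.
r(2) ≈ 2.236, r(2.75) ≈ 2.550, r(3.5) ≈ 2.828, r(4.25) ≈ 3.082, r(5.75) ≈ 3.536.
Sum = Σ Δs_i · r(s_i).
Sum ≈ 11.218.

11.218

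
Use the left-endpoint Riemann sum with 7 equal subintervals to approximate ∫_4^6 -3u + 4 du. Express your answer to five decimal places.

Δu = (6 − 4)/7 = 2/7.
Left endpoints: 4, 30/7, 32/7, 34/7, 36/7, 38/7, 40/7.
f(4) = -8, f(30/7) = -62/7, f(32/7) = -68/7, f(34/7) = -74/7, f(36/7) = -80/7, f(38/7) = -86/7, f(40/7) = -92/7.
Sum = Δu · [f(4) + f(30/7) + f(32/7) + ...].
Sum ≈ -21.14286.

-21.14286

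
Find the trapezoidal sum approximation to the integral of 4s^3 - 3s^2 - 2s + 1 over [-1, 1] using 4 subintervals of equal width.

-0.25

Δs = (1 − (-1))/4 = 0.5.
f(-1) = -4, f(-0.5) = 0.75, f(0) = 1, f(0.5) = -0.25, f(1) = 0.
T_4 = (Δs/2)·[f(s_0) + 2f(s_1) + 2f(s_2) + 2f(s_3) + f(s_4)].
Sum = -0.25.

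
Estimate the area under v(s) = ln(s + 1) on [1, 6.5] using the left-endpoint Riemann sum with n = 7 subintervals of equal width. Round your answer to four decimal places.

7.6875

Δs = (6.5 − 1)/7 = 11/14.
Left endpoints: 1, 25/14, 18/7, 47/14, 29/7, 69/14, 40/7.
v(1) ≈ 0.6931, v(25/14) ≈ 1.0245, v(18/7) ≈ 1.2730, v(47/14) ≈ 1.4718, v(29/7) ≈ 1.6376, v(69/14) ≈ 1.7798, v(40/7) ≈ 1.9042.
Sum = Δs · [v(1) + v(25/14) + v(18/7) + ...].
Sum ≈ 7.6875.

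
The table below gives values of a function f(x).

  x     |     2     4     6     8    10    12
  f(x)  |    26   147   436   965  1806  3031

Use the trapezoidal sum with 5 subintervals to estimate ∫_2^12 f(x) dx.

Δx = 2.
T_5 = (2/2)·[26 + 2·147 + 2·436 + 2·965 + 2·1806 + 3031] = 9765.

9765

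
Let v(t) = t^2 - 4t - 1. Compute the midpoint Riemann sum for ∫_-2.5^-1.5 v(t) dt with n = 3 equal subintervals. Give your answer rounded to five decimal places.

11.07407

Δt = (-1.5 − (-2.5))/3 = 1/3.
Midpoints: -7/3, -2, -5/3.
v(-7/3) = 124/9, v(-2) = 11, v(-5/3) = 76/9.
Sum = Δt · [v(-7/3) + v(-2) + v(-5/3)].
Sum ≈ 11.07407.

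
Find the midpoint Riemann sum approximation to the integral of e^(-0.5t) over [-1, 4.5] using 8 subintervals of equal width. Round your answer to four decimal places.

Δt = (4.5 − (-1))/8 = 0.6875.
Midpoints: -0.65625, 0.03125, 0.71875, 1.40625, 2.09375, 2.78125, 3.46875, 4.15625.
f(-0.65625) ≈ 1.3884, f(0.03125) ≈ 0.9845, f(0.71875) ≈ 0.6981, f(1.40625) ≈ 0.4950, f(2.09375) ≈ 0.3510, f(2.78125) ≈ 0.2489, f(3.46875) ≈ 0.1765, f(4.15625) ≈ 0.1252.
Sum = Δt · [f(-0.65625) + f(0.03125) + f(0.71875) + ...].
Sum ≈ 3.0715.

3.0715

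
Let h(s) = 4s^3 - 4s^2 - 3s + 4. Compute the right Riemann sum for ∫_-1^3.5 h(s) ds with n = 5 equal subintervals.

Δs = (3.5 − (-1))/5 = 0.9.
Right endpoints: -0.1, 0.8, 1.7, 2.6, 3.5.
h(-0.1) = 4.256, h(0.8) = 1.088, h(1.7) = 6.992, h(2.6) = 39.464, h(3.5) = 116.
Sum = Δs · [h(-0.1) + h(0.8) + h(1.7) + h(2.6) + h(3.5)].
Sum = 151.02.

151.02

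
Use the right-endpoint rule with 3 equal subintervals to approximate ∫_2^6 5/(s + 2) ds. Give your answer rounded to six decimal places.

3.083333

Δs = (6 − 2)/3 = 4/3.
Right endpoints: 10/3, 14/3, 6.
f(10/3) = 0.9375, f(14/3) = 0.75, f(6) = 0.625.
Sum = Δs · [f(10/3) + f(14/3) + f(6)].
Sum ≈ 3.083333.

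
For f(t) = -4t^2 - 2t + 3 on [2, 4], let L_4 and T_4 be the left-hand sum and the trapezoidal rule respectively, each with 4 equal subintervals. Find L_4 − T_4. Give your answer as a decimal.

L_4 = -68.
T_4 = -81.
L_4 − T_4 = 13.

13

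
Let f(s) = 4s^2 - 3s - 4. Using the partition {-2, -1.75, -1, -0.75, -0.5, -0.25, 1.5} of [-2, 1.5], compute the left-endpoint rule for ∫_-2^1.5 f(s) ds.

9.875

Subinterval widths: 0.25, 0.75, 0.25, 0.25, 0.25, 1.75.
Left endpoints: -2, -1.75, -1, -0.75, -0.5, -0.25.
f(-2) = 18, f(-1.75) = 13.5, f(-1) = 3, f(-0.75) = 0.5, f(-0.5) = -1.5, f(-0.25) = -3.
Sum = Σ Δs_i · f(s_i).
Sum = 9.875.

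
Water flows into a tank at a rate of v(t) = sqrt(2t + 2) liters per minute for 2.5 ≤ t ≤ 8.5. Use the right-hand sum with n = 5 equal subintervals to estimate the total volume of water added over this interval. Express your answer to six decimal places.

22.443063

Δt = (8.5 − 2.5)/5 = 1.2.
Right endpoints: 3.7, 4.9, 6.1, 7.3, 8.5.
v(3.7) ≈ 3.065942, v(4.9) ≈ 3.435113, v(6.1) ≈ 3.768289, v(7.3) ≈ 4.074310, v(8.5) ≈ 4.358899.
Sum = Δt · [v(3.7) + v(4.9) + v(6.1) + v(7.3) + v(8.5)].
Sum ≈ 22.443063.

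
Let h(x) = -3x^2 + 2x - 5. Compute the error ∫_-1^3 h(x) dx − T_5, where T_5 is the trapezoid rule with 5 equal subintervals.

Exact integral: ∫_-1^3 h(x) dx = -40.
T_5 = -41.28.
Error = -40 − (-41.28) = 1.28.

1.28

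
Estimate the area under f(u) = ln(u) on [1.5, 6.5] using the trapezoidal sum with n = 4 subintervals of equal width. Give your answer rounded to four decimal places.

Δu = (6.5 − 1.5)/4 = 1.25.
f(1.5) ≈ 0.4055, f(2.75) ≈ 1.0116, f(4) ≈ 1.3863, f(5.25) ≈ 1.6582, f(6.5) ≈ 1.8718.
T_4 = (Δu/2)·[f(u_0) + 2f(u_1) + 2f(u_2) + 2f(u_3) + f(u_4)].
Sum ≈ 6.4934.

6.4934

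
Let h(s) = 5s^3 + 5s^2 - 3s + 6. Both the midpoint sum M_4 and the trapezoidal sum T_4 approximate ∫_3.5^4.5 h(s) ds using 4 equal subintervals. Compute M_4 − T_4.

M_4 = 399.078125.
T_4 = 400.09375.
M_4 − T_4 = -1.015625.

-1.015625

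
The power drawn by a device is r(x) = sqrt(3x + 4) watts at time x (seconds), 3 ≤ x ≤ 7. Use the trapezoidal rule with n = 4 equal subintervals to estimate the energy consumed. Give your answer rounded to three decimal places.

17.352

Δx = (7 − 3)/4 = 1.
r(3) ≈ 3.606, r(4) ≈ 4.000, r(5) ≈ 4.359, r(6) ≈ 4.690, r(7) ≈ 5.000.
T_4 = (Δx/2)·[r(x_0) + 2r(x_1) + 2r(x_2) + 2r(x_3) + r(x_4)].
Sum ≈ 17.352.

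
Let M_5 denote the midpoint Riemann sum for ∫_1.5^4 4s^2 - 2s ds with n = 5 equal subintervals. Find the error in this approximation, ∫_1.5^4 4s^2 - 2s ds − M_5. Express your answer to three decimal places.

Exact integral: ∫_1.5^4 f(s) ds ≈ 67.08333.
M_5 = 66.875.
Error ≈ 67.08333 − 66.875 ≈ 0.208.

0.208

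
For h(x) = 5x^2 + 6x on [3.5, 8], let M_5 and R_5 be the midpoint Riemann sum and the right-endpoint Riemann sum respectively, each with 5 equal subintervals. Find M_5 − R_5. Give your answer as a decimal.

-133.14375

M_5 = 935.60625.
R_5 = 1068.75.
M_5 − R_5 = -133.14375.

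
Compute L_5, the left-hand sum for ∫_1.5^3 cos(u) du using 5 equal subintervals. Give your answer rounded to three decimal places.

Δu = (3 − 1.5)/5 = 0.3.
Left endpoints: 1.5, 1.8, 2.1, 2.4, 2.7.
f(1.5) ≈ 0.071, f(1.8) ≈ -0.227, f(2.1) ≈ -0.505, f(2.4) ≈ -0.737, f(2.7) ≈ -0.904.
Sum = Δu · [f(1.5) + f(1.8) + f(2.1) + f(2.4) + f(2.7)].
Sum ≈ -0.691.

-0.691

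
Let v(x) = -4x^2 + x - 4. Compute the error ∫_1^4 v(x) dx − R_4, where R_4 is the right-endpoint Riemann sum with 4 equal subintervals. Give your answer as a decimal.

Exact integral: ∫_1^4 v(x) dx = -88.5.
R_4 = -111.
Error = -88.5 − (-111) = 22.5.

22.5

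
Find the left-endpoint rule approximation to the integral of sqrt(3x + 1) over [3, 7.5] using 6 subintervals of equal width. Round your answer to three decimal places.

17.649

Δx = (7.5 − 3)/6 = 0.75.
Left endpoints: 3, 3.75, 4.5, 5.25, 6, 6.75.
f(3) ≈ 3.162, f(3.75) ≈ 3.500, f(4.5) ≈ 3.808, f(5.25) ≈ 4.093, f(6) ≈ 4.359, f(6.75) ≈ 4.610.
Sum = Δx · [f(3) + f(3.75) + f(4.5) + ...].
Sum ≈ 17.649.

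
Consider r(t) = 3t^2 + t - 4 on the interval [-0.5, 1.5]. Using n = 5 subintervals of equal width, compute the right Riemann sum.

-1.74

Δt = (1.5 − (-0.5))/5 = 0.4.
Right endpoints: -0.1, 0.3, 0.7, 1.1, 1.5.
r(-0.1) = -4.07, r(0.3) = -3.43, r(0.7) = -1.83, r(1.1) = 0.73, r(1.5) = 4.25.
Sum = Δt · [r(-0.1) + r(0.3) + r(0.7) + r(1.1) + r(1.5)].
Sum = -1.74.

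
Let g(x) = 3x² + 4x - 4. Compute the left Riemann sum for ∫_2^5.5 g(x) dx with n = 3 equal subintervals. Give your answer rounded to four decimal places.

145.1528

Δx = (5.5 − 2)/3 = 7/6.
Left endpoints: 2, 19/6, 13/3.
g(2) = 16, g(19/6) = 38.75, g(13/3) = 209/3.
Sum = Δx · [g(2) + g(19/6) + g(13/3)].
Sum ≈ 145.1528.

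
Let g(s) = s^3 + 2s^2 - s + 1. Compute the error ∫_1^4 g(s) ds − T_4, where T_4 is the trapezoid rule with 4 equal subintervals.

-2.671875

Exact integral: ∫_1^4 g(s) ds = 101.25.
T_4 = 103.921875.
Error = 101.25 − 103.921875 = -2.671875.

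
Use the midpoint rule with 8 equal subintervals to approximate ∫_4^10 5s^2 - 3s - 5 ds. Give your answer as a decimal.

1402.59375

Δs = (10 − 4)/8 = 0.75.
Midpoints: 4.375, 5.125, 5.875, 6.625, 7.375, 8.125, 8.875, 9.625.
f(4.375) = 77.578125, f(5.125) = 110.953125, f(5.875) = 149.953125, f(6.625) = 194.578125, f(7.375) = 244.828125, f(8.125) = 300.703125, f(8.875) = 362.203125, f(9.625) = 429.328125.
Sum = Δs · [f(4.375) + f(5.125) + f(5.875) + ...].
Sum = 1402.59375.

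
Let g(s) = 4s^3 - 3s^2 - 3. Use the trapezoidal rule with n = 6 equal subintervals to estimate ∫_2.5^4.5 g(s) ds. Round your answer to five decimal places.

290.94444

Δs = (4.5 − 2.5)/6 = 1/3.
g(2.5) = 40.75, g(17/6) = 6901/108, g(19/6) = 10145/108, g(3.5) = 131.75, g(23/6) = 19249/108, g(25/6) = 25301/108, g(4.5) = 300.75.
T_6 = (Δs/2)·[g(s_0) + 2g(s_1) + ... + 2g(s_{5}) + g(s_6)].
Sum ≈ 290.94444.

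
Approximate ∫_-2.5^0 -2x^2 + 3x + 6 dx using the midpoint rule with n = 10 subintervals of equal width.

Δx = (0 − (-2.5))/10 = 0.25.
Midpoints: -2.375, -2.125, -1.875, -1.625, -1.375, -1.125, -0.875, -0.625, -0.375, -0.125.
f(-2.375) = -12.40625, f(-2.125) = -9.40625, f(-1.875) = -6.65625, f(-1.625) = -4.15625, f(-1.375) = -1.90625, f(-1.125) = 0.09375, f(-0.875) = 1.84375, f(-0.625) = 3.34375, f(-0.375) = 4.59375, f(-0.125) = 5.59375.
Sum = Δx · [f(-2.375) + f(-2.125) + f(-1.875) + ...].
Sum = -4.765625.

-4.765625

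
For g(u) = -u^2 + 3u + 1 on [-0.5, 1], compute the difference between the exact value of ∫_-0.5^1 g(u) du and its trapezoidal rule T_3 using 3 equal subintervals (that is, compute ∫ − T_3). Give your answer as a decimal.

Exact integral: ∫_-0.5^1 g(u) du = 2.25.
T_3 = 2.1875.
Error = 2.25 − 2.1875 = 0.0625.

0.0625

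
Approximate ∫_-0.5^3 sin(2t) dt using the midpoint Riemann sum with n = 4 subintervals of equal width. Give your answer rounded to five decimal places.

-0.23932

Δt = (3 − (-0.5))/4 = 0.875.
Midpoints: -0.0625, 0.8125, 1.6875, 2.5625.
f(-0.0625) ≈ -0.12467, f(0.8125) ≈ 0.99853, f(1.6875) ≈ -0.23129, f(2.5625) ≈ -0.91608.
Sum = Δt · [f(-0.0625) + f(0.8125) + f(1.6875) + f(2.5625)].
Sum ≈ -0.23932.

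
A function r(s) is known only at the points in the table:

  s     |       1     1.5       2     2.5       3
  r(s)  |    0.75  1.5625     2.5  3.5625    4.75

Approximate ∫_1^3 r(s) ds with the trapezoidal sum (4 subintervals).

5.1875

Δs = 0.5.
T_4 = (0.5/2)·[0.75 + 2·1.5625 + 2·2.5 + 2·3.5625 + 4.75] = 5.1875.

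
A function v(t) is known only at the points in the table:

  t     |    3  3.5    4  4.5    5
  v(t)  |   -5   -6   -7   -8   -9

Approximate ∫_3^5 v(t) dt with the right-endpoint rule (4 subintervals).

Δt = 0.5.
Sum = 0.5·[(-6) + (-7) + (-8) + (-9)] = -15.

-15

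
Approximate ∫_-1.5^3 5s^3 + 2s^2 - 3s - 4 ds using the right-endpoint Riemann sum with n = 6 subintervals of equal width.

Δs = (3 − (-1.5))/6 = 0.75.
Right endpoints: -0.75, 0, 0.75, 1.5, 2.25, 3.
f(-0.75) = -2.734375, f(0) = -4, f(0.75) = -3.015625, f(1.5) = 12.875, f(2.25) = 56.328125, f(3) = 140.
Sum = Δs · [f(-0.75) + f(0) + f(0.75) + ...].
Sum = 149.58984375.

149.58984375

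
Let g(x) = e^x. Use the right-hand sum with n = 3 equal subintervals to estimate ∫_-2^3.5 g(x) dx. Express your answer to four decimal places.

71.9701

Δx = (3.5 − (-2))/3 = 11/6.
Right endpoints: -1/6, 5/3, 3.5.
g(-1/6) ≈ 0.8465, g(5/3) ≈ 5.2945, g(3.5) ≈ 33.1155.
Sum = Δx · [g(-1/6) + g(5/3) + g(3.5)].
Sum ≈ 71.9701.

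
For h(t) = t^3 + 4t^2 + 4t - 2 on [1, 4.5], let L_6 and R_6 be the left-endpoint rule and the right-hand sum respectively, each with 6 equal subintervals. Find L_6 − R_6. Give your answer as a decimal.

-105.65625

L_6 ≈ 203.5357350.
R_6 ≈ 309.1919850.
L_6 − R_6 = -105.65625.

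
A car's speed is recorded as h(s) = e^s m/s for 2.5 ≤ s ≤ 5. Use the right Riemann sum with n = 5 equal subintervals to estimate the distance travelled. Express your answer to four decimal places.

Δs = (5 − 2.5)/5 = 0.5.
Right endpoints: 3, 3.5, 4, 4.5, 5.
h(3) ≈ 20.0855, h(3.5) ≈ 33.1155, h(4) ≈ 54.5982, h(4.5) ≈ 90.0171, h(5) ≈ 148.4132.
Sum = Δs · [h(3) + h(3.5) + h(4) + h(4.5) + h(5)].
Sum ≈ 173.1147.

173.1147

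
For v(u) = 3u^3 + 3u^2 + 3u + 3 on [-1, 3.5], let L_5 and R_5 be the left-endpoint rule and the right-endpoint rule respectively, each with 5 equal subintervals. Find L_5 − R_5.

L_5 = 114.21.
R_5 = 275.1975.
L_5 − R_5 = -160.9875.

-160.9875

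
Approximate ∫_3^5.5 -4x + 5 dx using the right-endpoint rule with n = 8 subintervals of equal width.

-31.5625

Δx = (5.5 − 3)/8 = 0.3125.
Right endpoints: 3.3125, 3.625, 3.9375, 4.25, 4.5625, 4.875, 5.1875, 5.5.
f(3.3125) = -8.25, f(3.625) = -9.5, f(3.9375) = -10.75, f(4.25) = -12, f(4.5625) = -13.25, f(4.875) = -14.5, f(5.1875) = -15.75, f(5.5) = -17.
Sum = Δx · [f(3.3125) + f(3.625) + f(3.9375) + ...].
Sum = -31.5625.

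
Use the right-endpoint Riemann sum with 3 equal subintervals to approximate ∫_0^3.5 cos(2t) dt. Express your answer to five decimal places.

0.02034

Δt = (3.5 − 0)/3 = 7/6.
Right endpoints: 7/6, 7/3, 3.5.
f(7/6) ≈ -0.69076, f(7/3) ≈ -0.04571, f(3.5) ≈ 0.75390.
Sum = Δt · [f(7/6) + f(7/3) + f(3.5)].
Sum ≈ 0.02034.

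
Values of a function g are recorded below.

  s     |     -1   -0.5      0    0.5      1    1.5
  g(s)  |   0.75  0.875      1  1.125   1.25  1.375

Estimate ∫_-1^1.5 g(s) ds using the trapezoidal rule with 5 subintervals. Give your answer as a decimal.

Δs = 0.5.
T_5 = (0.5/2)·[0.75 + 2·0.875 + 2·1 + 2·1.125 + 2·1.25 + 1.375] = 2.65625.

2.65625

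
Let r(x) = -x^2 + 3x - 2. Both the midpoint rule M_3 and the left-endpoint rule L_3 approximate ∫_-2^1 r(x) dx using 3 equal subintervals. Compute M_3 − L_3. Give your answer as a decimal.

M_3 = -13.25.
L_3 = -20.
M_3 − L_3 = 6.75.

6.75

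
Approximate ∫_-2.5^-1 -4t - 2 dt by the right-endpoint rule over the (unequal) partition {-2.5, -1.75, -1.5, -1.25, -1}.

Subinterval widths: 0.75, 0.25, 0.25, 0.25.
Right endpoints: -1.75, -1.5, -1.25, -1.
f(-1.75) = 5, f(-1.5) = 4, f(-1.25) = 3, f(-1) = 2.
Sum = Σ Δt_i · f(t_i).
Sum = 6.

6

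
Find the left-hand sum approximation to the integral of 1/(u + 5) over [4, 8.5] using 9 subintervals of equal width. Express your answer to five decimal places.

Δu = (8.5 − 4)/9 = 0.5.
Left endpoints: 4, 4.5, 5, 5.5, 6, 6.5, 7, 7.5, 8.
f(4) = 1/9, f(4.5) = 2/19, f(5) = 0.1, f(5.5) = 2/21, f(6) = 1/11, f(6.5) = 2/23, f(7) = 1/12, f(7.5) = 0.08, f(8) = 1/13.
Sum = Δu · [f(4) + f(4.5) + f(5) + ...].
Sum ≈ 0.41487.

0.41487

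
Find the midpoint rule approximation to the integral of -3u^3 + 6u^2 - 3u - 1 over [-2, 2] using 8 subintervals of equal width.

27.5

Δu = (2 − (-2))/8 = 0.5.
Midpoints: -1.75, -1.25, -0.75, -0.25, 0.25, 0.75, 1.25, 1.75.
f(-1.75) = 38.703125, f(-1.25) = 17.984375, f(-0.75) = 5.890625, f(-0.25) = 0.171875, f(0.25) = -1.421875, f(0.75) = -1.140625, f(1.25) = -1.234375, f(1.75) = -3.953125.
Sum = Δu · [f(-1.75) + f(-1.25) + f(-0.75) + ...].
Sum = 27.5.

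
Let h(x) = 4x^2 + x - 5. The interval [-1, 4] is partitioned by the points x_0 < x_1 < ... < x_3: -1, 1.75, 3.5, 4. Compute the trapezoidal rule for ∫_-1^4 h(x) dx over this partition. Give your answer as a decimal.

86.6875

Subinterval widths: 2.75, 1.75, 0.5.
h(-1) = -2, h(1.75) = 9, h(3.5) = 47.5, h(4) = 63.
On each subinterval the trapezoid contributes (Δx_i/2)·[h(x_{i-1}) + h(x_i)].
Sum = 86.6875.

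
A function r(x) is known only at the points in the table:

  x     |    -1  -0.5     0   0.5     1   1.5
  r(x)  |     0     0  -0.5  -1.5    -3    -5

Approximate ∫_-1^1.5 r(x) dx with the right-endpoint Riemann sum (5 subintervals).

Δx = 0.5.
Sum = 0.5·[0 + (-0.5) + (-1.5) + (-3) + (-5)] = -5.

-5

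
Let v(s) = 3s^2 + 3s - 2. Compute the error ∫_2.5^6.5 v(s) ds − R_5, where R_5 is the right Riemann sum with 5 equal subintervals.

Exact integral: ∫_2.5^6.5 v(s) ds = 305.
R_5 = 354.28.
Error = 305 − 354.28 = -49.28.

-49.28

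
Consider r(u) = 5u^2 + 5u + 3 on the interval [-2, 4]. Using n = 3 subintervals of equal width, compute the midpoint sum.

158

Δu = (4 − (-2))/3 = 2.
Midpoints: -1, 1, 3.
r(-1) = 3, r(1) = 13, r(3) = 63.
Sum = Δu · [r(-1) + r(1) + r(3)].
Sum = 158.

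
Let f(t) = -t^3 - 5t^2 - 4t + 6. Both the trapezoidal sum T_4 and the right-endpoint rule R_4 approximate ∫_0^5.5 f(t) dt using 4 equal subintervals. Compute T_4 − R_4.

T_4 ≈ -556.52051.
R_4 ≈ -790.01270.
T_4 − R_4 = 233.4921875.

233.4921875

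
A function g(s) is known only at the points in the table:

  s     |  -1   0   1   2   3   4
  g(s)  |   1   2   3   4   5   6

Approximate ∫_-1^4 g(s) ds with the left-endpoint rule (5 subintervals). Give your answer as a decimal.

15

Δs = 1.
Sum = 1·[1 + 2 + 3 + 4 + 5] = 15.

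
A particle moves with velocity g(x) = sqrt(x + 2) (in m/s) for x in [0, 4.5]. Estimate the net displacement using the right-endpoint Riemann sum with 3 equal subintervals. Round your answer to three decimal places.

Δx = (4.5 − 0)/3 = 1.5.
Right endpoints: 1.5, 3, 4.5.
g(1.5) ≈ 1.871, g(3) ≈ 2.236, g(4.5) ≈ 2.550.
Sum = Δx · [g(1.5) + g(3) + g(4.5)].
Sum ≈ 9.985.

9.985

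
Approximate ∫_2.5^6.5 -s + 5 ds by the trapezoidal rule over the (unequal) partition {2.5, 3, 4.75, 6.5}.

2

Subinterval widths: 0.5, 1.75, 1.75.
f(2.5) = 2.5, f(3) = 2, f(4.75) = 0.25, f(6.5) = -1.5.
On each subinterval the trapezoid contributes (Δs_i/2)·[f(s_{i-1}) + f(s_i)].
Sum = 2.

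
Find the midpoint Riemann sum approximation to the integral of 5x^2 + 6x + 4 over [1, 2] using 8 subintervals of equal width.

Δx = (2 − 1)/8 = 0.125.
Midpoints: 1.0625, 1.1875, 1.3125, 1.4375, 1.5625, 1.6875, 1.8125, 1.9375.
f(1.0625) = 16.01953125, f(1.1875) = 18.17578125, f(1.3125) = 20.48828125, f(1.4375) = 22.95703125, f(1.5625) = 25.58203125, f(1.6875) = 28.36328125, f(1.8125) = 31.30078125, f(1.9375) = 34.39453125.
Sum = Δx · [f(1.0625) + f(1.1875) + f(1.3125) + ...].
Sum = 24.66015625.

24.66015625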